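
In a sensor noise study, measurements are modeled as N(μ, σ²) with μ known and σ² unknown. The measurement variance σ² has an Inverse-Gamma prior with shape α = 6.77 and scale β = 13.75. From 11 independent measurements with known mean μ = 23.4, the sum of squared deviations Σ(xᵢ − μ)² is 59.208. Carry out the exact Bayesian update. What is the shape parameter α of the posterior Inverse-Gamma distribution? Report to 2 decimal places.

12.27

With known mean μ and an Inverse-Gamma(α, β) prior on σ², the Normal likelihood is conjugate: posterior is Inv-Gamma(α + n/2, β + Σ(xᵢ−μ)²/2).
Posterior: Inv-Gamma(6.77 + 11/2, 13.75 + 59.208/2) = Inv-Gamma(12.27, 43.3540).
Posterior α = 12.27.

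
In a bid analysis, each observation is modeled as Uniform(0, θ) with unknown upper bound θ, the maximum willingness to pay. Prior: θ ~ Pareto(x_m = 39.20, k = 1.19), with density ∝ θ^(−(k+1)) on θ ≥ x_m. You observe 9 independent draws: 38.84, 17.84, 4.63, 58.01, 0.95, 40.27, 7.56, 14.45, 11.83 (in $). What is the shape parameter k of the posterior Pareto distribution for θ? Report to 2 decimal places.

10.19

A Pareto(scale x_m, shape k) prior on the upper bound θ of Uniform(0, θ) is conjugate: posterior is Pareto(max(x_m, max xᵢ), k + n).
Sample maximum = 58.01; prior scale x_m = 39.20 → posterior scale = max = 58.01.
Posterior shape = 1.19 + 9 = 10.19.
Posterior shape k = 10.19.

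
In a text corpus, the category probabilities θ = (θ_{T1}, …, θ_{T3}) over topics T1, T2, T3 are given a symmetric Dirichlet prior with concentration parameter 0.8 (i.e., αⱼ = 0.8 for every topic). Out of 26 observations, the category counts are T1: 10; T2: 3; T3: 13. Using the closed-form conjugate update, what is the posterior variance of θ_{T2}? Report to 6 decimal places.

0.003942

The Dirichlet prior is conjugate to the Multinomial likelihood: each posterior αⱼ = prior αⱼ + observed count nⱼ.
Posterior concentration: (10.8, 3.8, 13.8), total = 28.4.
Var[θ_j] = α_j(Σα−α_j)/((Σα)²(Σα+1)) = 3.8·24.6/(28.4²·29.4) = 0.003942.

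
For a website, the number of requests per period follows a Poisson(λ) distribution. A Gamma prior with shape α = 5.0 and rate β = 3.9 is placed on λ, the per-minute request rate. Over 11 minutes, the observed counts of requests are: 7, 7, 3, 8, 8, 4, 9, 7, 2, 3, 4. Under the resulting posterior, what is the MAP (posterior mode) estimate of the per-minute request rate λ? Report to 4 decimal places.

4.4295

With a Gamma(shape α, rate β) prior, the Poisson likelihood is conjugate: the posterior is Gamma(α + ΣXᵢ, β + n).
Sum of counts S = 62 over n = 11 minutes.
Posterior: Gamma(α+S, β+n) = Gamma(5.0+62, 3.9+11) = Gamma(67.0, 14.9).
Mode of Gamma(α,β) for α≥1 is (α−1)/β = 66.0/14.9 = 4.4295.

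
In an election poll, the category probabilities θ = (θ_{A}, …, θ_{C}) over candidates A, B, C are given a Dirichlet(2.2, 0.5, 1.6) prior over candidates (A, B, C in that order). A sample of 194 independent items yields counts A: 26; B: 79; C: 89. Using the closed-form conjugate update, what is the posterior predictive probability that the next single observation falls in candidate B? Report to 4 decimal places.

0.4009

The Dirichlet prior is conjugate to the Multinomial likelihood: each posterior αⱼ = prior αⱼ + observed count nⱼ.
Posterior concentration: (28.2, 79.5, 90.6), total = 198.3.
P(next = B | data) = α_{B}/Σα = 0.4009.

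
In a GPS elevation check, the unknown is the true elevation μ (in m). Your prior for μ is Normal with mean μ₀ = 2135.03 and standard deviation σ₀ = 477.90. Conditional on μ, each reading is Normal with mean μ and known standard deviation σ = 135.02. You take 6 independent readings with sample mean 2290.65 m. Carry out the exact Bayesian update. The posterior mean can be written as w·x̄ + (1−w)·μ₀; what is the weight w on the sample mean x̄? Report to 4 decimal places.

0.9869

For Normal data with known variance σ², a Normal(μ₀, σ₀²) prior on μ is conjugate. Posterior precision = 1/σ₀² + n/σ²; posterior mean is the precision-weighted average of μ₀ and x̄.
σ₀² = 477.90² = 228388.41, σ² = 135.02² = 18230.4004. Prior precision 1/σ₀² = 1/228388.41; data precision n/σ² = 6/18230.4004.
w = (n/σ²)/(1/σ₀² + n/σ²) = n·σ₀²/(σ² + n·σ₀²) = 6·228388.41/(18230.4004 + 6·228388.41) = 1370330.46/1388560.8604 = 0.9869.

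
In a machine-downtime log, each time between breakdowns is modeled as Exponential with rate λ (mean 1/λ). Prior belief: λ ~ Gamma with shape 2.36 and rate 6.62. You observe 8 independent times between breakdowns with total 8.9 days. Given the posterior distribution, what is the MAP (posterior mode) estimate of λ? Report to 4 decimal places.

0.6031

With a Gamma(shape α, rate β) prior on the exponential rate λ, the posterior after n observations with total T = Σxᵢ is Gamma(α+n, β+T).
Posterior: Gamma(2.36+8, 6.62+8.9) = Gamma(10.36, 15.52).
Mode = (α−1)/β = 0.6031.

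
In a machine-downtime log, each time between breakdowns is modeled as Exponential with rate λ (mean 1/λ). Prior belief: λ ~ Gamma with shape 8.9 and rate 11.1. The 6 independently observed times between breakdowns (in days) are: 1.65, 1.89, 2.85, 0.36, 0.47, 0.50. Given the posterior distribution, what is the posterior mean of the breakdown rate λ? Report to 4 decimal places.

0.7917

With a Gamma(shape α, rate β) prior on the exponential rate λ, the posterior after n observations with total T = Σxᵢ is Gamma(α+n, β+T).
Sum of observations T = 7.72 days; n = 6.
Posterior: Gamma(8.9+6, 11.1+7.72) = Gamma(14.9, 18.82).
Posterior mean of λ = α/β = 14.9/18.82 = 0.7917.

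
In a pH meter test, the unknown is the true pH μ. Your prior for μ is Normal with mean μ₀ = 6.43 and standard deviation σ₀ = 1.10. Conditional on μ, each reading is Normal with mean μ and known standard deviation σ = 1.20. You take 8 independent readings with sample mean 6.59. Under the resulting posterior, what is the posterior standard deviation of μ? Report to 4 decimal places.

For Normal data with known variance σ², a Normal(μ₀, σ₀²) prior on μ is conjugate. Posterior precision = 1/σ₀² + n/σ²; posterior mean is the precision-weighted average of μ₀ and x̄.
σ₀² = 1.10² = 1.21, σ² = 1.20² = 1.44; σ² + n·σ₀² = 1.44 + 8·1.21 = 11.12.
Posterior precision = 1/σ₀² + n/σ² = 1/1.21 + 8/1.44 = (σ² + n·σ₀²)/(σ₀²σ²) = 11.12/(1.21·1.44); posterior variance σₙ² = σ₀²σ²/(σ² + n·σ₀²) = 1.21·1.44/11.12 = 0.156691.
Posterior SD = √σₙ² = √(1.21·1.44/11.12) = 0.3958.

0.3958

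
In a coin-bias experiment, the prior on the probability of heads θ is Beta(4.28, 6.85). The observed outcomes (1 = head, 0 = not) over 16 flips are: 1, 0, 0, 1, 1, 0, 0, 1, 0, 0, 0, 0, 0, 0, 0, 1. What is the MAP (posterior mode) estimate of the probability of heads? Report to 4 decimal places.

The Beta prior is conjugate to a Binomial/Bernoulli likelihood; the update adds successes to α and failures to β.
Posterior: Beta(α+k, β+n−k) = Beta(4.28+5, 6.85+11) = Beta(9.28, 17.85).
Mode of Beta(a,b) for a,b>1 is (a−1)/(a+b−2) = 8.28/25.13 = 0.3295.

0.3295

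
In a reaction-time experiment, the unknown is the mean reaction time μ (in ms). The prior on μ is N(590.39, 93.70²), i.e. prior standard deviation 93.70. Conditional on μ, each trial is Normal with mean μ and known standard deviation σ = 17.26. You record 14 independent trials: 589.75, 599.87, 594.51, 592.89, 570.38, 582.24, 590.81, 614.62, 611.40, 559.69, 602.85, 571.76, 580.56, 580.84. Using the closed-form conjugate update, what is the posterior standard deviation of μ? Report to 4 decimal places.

4.6073

For Normal data with known variance σ², a Normal(μ₀, σ₀²) prior on μ is conjugate. Posterior precision = 1/σ₀² + n/σ²; posterior mean is the precision-weighted average of μ₀ and x̄.
σ₀² = 93.70² = 8779.69, σ² = 17.26² = 297.9076; σ² + n·σ₀² = 297.9076 + 14·8779.69 = 123213.5676.
Posterior precision = 1/σ₀² + n/σ² = 1/8779.69 + 14/297.9076 = (σ² + n·σ₀²)/(σ₀²σ²) = 123213.5676/(8779.69·297.9076); posterior variance σₙ² = σ₀²σ²/(σ² + n·σ₀²) = 8779.69·297.9076/123213.5676 = 21.227665.
Posterior SD = √σₙ² = √(8779.69·297.9076/123213.5676) = 4.6073.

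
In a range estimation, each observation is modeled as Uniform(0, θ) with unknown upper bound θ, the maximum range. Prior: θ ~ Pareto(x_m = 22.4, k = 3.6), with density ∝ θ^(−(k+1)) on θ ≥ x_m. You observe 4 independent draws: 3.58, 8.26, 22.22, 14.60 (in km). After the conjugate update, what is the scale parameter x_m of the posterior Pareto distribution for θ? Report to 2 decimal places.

A Pareto(scale x_m, shape k) prior on the upper bound θ of Uniform(0, θ) is conjugate: posterior is Pareto(max(x_m, max xᵢ), k + n).
Sample maximum = 22.22; prior scale x_m = 22.4 → posterior scale = max = 22.40.
Posterior shape = 3.6 + 4 = 7.6.
Posterior scale x_m = 22.40.

22.40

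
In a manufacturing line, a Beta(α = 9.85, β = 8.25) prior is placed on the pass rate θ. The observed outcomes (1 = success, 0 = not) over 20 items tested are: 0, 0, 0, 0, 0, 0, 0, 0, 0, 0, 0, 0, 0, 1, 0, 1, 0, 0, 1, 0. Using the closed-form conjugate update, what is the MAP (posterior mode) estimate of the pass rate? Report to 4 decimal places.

The Beta prior is conjugate to a Binomial/Bernoulli likelihood; the update adds successes to α and failures to β.
Posterior: Beta(α+k, β+n−k) = Beta(9.85+3, 8.25+17) = Beta(12.85, 25.25).
Mode of Beta(a,b) for a,b>1 is (a−1)/(a+b−2) = 11.85/36.10 = 0.3283.

0.3283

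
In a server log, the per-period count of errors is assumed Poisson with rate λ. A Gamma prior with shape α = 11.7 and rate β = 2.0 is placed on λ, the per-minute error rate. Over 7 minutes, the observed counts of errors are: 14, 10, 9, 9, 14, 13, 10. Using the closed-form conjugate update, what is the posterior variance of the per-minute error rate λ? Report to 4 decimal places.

With a Gamma(shape α, rate β) prior, the Poisson likelihood is conjugate: the posterior is Gamma(α + ΣXᵢ, β + n).
Sum of counts S = 79 over n = 7 minutes.
Posterior: Gamma(α+S, β+n) = Gamma(11.7+79, 2.0+7) = Gamma(90.7, 9.0).
Var = α/β² = 90.7/9.0² = 1.1198.

1.1198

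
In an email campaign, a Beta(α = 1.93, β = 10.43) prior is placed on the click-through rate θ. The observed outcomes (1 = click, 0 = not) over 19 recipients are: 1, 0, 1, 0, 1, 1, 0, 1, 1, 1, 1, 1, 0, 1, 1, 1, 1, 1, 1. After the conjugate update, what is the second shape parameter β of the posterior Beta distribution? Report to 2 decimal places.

The Beta prior is conjugate to a Binomial/Bernoulli likelihood; the update adds successes to α and failures to β.
Posterior: Beta(α+k, β+n−k) = Beta(1.93+15, 10.43+4) = Beta(16.93, 14.43).
Posterior β = 14.43.

14.43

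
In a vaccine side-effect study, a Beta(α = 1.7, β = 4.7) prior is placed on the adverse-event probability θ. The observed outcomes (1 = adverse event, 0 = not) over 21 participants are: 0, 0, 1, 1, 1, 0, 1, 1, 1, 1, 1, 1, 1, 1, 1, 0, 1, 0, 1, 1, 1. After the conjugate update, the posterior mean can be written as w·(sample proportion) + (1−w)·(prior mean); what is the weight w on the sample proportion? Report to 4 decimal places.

0.7664

The Beta prior is conjugate to a Binomial/Bernoulli likelihood; the update adds successes to α and failures to β.
Posterior mean = (α₀+k)/(α₀+β₀+n) = [n/(α₀+β₀+n)]·(k/n) + [(α₀+β₀)/(α₀+β₀+n)]·α₀/(α₀+β₀), so only n and the prior enter the weight.
The weight on the data is w = n/(α₀+β₀+n) = 21/(1.7+4.7+21) = 21/27.4 = 0.7664.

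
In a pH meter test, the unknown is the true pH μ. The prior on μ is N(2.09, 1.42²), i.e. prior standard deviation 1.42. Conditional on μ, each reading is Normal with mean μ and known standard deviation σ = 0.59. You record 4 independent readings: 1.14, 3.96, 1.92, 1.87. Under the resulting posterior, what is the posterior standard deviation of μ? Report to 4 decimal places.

0.2888

For Normal data with known variance σ², a Normal(μ₀, σ₀²) prior on μ is conjugate. Posterior precision = 1/σ₀² + n/σ²; posterior mean is the precision-weighted average of μ₀ and x̄.
σ₀² = 1.42² = 2.0164, σ² = 0.59² = 0.3481; σ² + n·σ₀² = 0.3481 + 4·2.0164 = 8.4137.
Posterior precision = 1/σ₀² + n/σ² = 1/2.0164 + 4/0.3481 = (σ² + n·σ₀²)/(σ₀²σ²) = 8.4137/(2.0164·0.3481); posterior variance σₙ² = σ₀²σ²/(σ² + n·σ₀²) = 2.0164·0.3481/8.4137 = 0.083425.
Posterior SD = √σₙ² = √(2.0164·0.3481/8.4137) = 0.2888.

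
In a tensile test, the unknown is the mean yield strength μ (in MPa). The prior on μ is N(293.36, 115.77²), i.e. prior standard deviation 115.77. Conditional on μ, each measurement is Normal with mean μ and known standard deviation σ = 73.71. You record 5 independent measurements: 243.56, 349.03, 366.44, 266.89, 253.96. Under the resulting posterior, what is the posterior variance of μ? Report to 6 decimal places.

For Normal data with known variance σ², a Normal(μ₀, σ₀²) prior on μ is conjugate. Posterior precision = 1/σ₀² + n/σ²; posterior mean is the precision-weighted average of μ₀ and x̄.
σ₀² = 115.77² = 13402.6929, σ² = 73.71² = 5433.1641; σ² + n·σ₀² = 5433.1641 + 5·13402.6929 = 72446.6286.
Posterior precision = 1/σ₀² + n/σ² = 1/13402.6929 + 5/5433.1641 = (σ² + n·σ₀²)/(σ₀²σ²) = 72446.6286/(13402.6929·5433.1641); posterior variance σₙ² = σ₀²σ²/(σ² + n·σ₀²) = 13402.6929·5433.1641/72446.6286 = 1005.140354.

1005.140354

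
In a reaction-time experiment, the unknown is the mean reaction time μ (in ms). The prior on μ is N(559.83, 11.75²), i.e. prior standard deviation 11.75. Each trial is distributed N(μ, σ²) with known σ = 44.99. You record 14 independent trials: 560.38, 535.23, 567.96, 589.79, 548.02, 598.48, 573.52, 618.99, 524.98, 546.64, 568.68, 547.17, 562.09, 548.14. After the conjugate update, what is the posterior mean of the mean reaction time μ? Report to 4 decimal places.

For Normal data with known variance σ², a Normal(μ₀, σ₀²) prior on μ is conjugate. Posterior precision = 1/σ₀² + n/σ²; posterior mean is the precision-weighted average of μ₀ and x̄.
Σxᵢ = 560.38 + 535.23 + 567.96 + 589.79 + 548.02 + 598.48 + 573.52 + 618.99 + 524.98 + 546.64 + 568.68 + 547.17 + 562.09 + 548.14 = 7890.07, so n·x̄ = 7890.07.
σ₀² = 11.75² = 138.0625, σ² = 44.99² = 2024.1001; σ² + n·σ₀² = 2024.1001 + 14·138.0625 = 3956.9751.
Posterior mean = (μ₀/σ₀² + n·x̄/σ²)/(1/σ₀² + n/σ²) = (σ²·μ₀ + σ₀²·n·x̄)/(σ² + n·σ₀²) = (2024.1001·559.83 + 138.0625·7890.07)/3956.9751 = 2222474.748358/3956.9751 = 561.6600.

561.6600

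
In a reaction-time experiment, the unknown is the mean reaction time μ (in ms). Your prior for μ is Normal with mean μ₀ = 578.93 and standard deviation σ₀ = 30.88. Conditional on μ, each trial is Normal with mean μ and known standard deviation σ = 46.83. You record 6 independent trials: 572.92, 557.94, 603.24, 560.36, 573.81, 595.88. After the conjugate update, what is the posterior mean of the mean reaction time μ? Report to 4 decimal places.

577.7938

For Normal data with known variance σ², a Normal(μ₀, σ₀²) prior on μ is conjugate. Posterior precision = 1/σ₀² + n/σ²; posterior mean is the precision-weighted average of μ₀ and x̄.
Σxᵢ = 572.92 + 557.94 + 603.24 + 560.36 + 573.81 + 595.88 = 3464.15, so n·x̄ = 3464.15.
σ₀² = 30.88² = 953.5744, σ² = 46.83² = 2193.0489; σ² + n·σ₀² = 2193.0489 + 6·953.5744 = 7914.4953.
Posterior mean = (μ₀/σ₀² + n·x̄/σ²)/(1/σ₀² + n/σ²) = (σ²·μ₀ + σ₀²·n·x̄)/(σ² + n·σ₀²) = (2193.0489·578.93 + 953.5744·3464.15)/7914.4953 = 4572946.557437/7914.4953 = 577.7938.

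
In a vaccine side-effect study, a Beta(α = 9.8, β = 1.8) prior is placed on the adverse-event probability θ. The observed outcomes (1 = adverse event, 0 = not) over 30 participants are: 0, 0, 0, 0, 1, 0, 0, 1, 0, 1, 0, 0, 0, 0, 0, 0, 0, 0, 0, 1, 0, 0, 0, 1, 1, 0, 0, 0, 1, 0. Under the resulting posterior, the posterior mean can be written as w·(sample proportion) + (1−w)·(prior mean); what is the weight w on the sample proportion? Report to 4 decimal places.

The Beta prior is conjugate to a Binomial/Bernoulli likelihood; the update adds successes to α and failures to β.
Posterior mean = (α₀+k)/(α₀+β₀+n) = [n/(α₀+β₀+n)]·(k/n) + [(α₀+β₀)/(α₀+β₀+n)]·α₀/(α₀+β₀), so only n and the prior enter the weight.
The weight on the data is w = n/(α₀+β₀+n) = 30/(9.8+1.8+30) = 30/41.6 = 0.7212.

0.7212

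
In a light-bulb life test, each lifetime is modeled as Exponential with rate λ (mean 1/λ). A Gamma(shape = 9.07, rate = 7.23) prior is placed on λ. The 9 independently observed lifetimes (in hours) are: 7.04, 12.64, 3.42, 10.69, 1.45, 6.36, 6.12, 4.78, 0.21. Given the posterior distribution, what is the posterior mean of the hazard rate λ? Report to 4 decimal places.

With a Gamma(shape α, rate β) prior on the exponential rate λ, the posterior after n observations with total T = Σxᵢ is Gamma(α+n, β+T).
Sum of observations T = 52.71 hours; n = 9.
Posterior: Gamma(9.07+9, 7.23+52.71) = Gamma(18.07, 59.94).
Posterior mean of λ = α/β = 18.07/59.94 = 0.3015.

0.3015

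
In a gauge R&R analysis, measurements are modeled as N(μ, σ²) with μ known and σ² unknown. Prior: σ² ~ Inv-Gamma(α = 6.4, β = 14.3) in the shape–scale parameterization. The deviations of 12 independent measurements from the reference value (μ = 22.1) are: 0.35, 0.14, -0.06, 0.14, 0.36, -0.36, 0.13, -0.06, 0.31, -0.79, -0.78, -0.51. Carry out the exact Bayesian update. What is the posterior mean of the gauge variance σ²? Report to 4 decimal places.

With known mean μ and an Inverse-Gamma(α, β) prior on σ², the Normal likelihood is conjugate: posterior is Inv-Gamma(α + n/2, β + Σ(xᵢ−μ)²/2).
Σ(xᵢ−μ)² = (0.35)² + (0.14)² + (-0.06)² + (0.14)² + (0.36)² + (-0.36)² + (0.13)² + (-0.06)² + (0.31)² + (-0.79)² + (-0.78)² + (-0.51)² = 2.0337.
Posterior: Inv-Gamma(6.4 + 12/2, 14.3 + 2.0337/2) = Inv-Gamma(12.40, 15.31685).
E[σ²|data] = β/(α−1) = 15.31685/11.40 = 1.3436.

1.3436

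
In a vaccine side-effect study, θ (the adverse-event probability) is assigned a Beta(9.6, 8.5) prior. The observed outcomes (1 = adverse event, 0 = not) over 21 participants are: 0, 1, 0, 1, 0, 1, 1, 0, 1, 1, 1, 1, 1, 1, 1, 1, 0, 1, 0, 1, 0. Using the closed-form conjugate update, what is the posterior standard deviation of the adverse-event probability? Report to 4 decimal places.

The Beta prior is conjugate to a Binomial/Bernoulli likelihood; the update adds successes to α and failures to β.
Posterior: Beta(α+k, β+n−k) = Beta(9.6+14, 8.5+7) = Beta(23.6, 15.5).
Var = αβ/((α+β)²(α+β+1)) = 23.6·15.5/(39.1²·40.1) = 0.00596686; SD = √0.00596686 = 0.0772.

0.0772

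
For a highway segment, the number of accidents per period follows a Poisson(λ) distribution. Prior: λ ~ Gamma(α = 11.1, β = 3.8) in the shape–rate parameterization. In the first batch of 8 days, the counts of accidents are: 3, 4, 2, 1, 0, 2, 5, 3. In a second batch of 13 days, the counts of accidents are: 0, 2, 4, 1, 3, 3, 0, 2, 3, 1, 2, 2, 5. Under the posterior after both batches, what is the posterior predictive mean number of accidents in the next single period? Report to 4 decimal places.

2.3831

With a Gamma(shape α, rate β) prior, the Poisson likelihood is conjugate: the posterior is Gamma(α + ΣXᵢ, β + n).
Batch 1: sum of counts S = 20 over n = 8 days.
After batch 1: Gamma(α+S, β+n) = Gamma(11.1+20, 3.8+8) = Gamma(31.1, 11.8).
Batch 2: sum of counts S = 28 over n = 13 days.
After batch 2: Gamma(α+S, β+n) = Gamma(31.1+28, 11.8+13) = Gamma(59.1, 24.8).
The predictive distribution for one future period is NegBinom with mean α/β = 2.3831.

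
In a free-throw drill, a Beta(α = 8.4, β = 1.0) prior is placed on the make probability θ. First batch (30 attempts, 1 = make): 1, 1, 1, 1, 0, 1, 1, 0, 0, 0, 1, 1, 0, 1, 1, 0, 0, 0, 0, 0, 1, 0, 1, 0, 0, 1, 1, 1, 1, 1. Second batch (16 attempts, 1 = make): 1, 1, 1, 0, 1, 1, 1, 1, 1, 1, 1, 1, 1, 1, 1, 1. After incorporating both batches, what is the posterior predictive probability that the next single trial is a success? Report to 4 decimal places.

0.7292

The Beta prior is conjugate to a Binomial/Bernoulli likelihood; the update adds successes to α and failures to β.
After batch 1: Beta(8.4+17, 1.0+13) = Beta(25.4, 14.0).
After batch 2: Beta(25.4+15, 14.0+1) = Beta(40.4, 15.0).
For a single future Bernoulli trial, P(success | data) = α/(α+β) = 0.7292.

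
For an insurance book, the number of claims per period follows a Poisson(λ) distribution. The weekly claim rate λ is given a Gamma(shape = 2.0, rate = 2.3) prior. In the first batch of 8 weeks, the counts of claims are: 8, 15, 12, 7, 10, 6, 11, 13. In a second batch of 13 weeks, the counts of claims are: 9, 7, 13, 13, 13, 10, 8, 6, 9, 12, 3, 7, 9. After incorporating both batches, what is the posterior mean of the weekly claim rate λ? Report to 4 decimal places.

8.7124

With a Gamma(shape α, rate β) prior, the Poisson likelihood is conjugate: the posterior is Gamma(α + ΣXᵢ, β + n).
Batch 1: sum of counts S = 82 over n = 8 weeks.
After batch 1: Gamma(α+S, β+n) = Gamma(2.0+82, 2.3+8) = Gamma(84.0, 10.3).
Batch 2: sum of counts S = 119 over n = 13 weeks.
After batch 2: Gamma(α+S, β+n) = Gamma(84.0+119, 10.3+13) = Gamma(203.0, 23.3).
Posterior mean = α/β = 203.0/23.3 = 8.7124.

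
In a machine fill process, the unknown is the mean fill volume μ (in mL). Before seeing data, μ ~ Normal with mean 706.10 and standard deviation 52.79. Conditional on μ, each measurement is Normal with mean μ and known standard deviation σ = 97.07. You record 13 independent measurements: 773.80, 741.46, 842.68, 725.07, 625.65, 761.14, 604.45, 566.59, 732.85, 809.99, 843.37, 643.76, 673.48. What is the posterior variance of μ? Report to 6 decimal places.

575.208371

For Normal data with known variance σ², a Normal(μ₀, σ₀²) prior on μ is conjugate. Posterior precision = 1/σ₀² + n/σ²; posterior mean is the precision-weighted average of μ₀ and x̄.
σ₀² = 52.79² = 2786.7841, σ² = 97.07² = 9422.5849; σ² + n·σ₀² = 9422.5849 + 13·2786.7841 = 45650.7782.
Posterior precision = 1/σ₀² + n/σ² = 1/2786.7841 + 13/9422.5849 = (σ² + n·σ₀²)/(σ₀²σ²) = 45650.7782/(2786.7841·9422.5849); posterior variance σₙ² = σ₀²σ²/(σ² + n·σ₀²) = 2786.7841·9422.5849/45650.7782 = 575.208371.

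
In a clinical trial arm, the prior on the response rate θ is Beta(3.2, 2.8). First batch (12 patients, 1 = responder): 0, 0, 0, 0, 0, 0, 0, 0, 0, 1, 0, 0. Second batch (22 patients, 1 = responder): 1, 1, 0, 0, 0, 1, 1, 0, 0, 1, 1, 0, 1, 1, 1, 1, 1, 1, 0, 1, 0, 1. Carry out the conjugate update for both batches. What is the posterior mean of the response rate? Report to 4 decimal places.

The Beta prior is conjugate to a Binomial/Bernoulli likelihood; the update adds successes to α and failures to β.
After batch 1: Beta(3.2+1, 2.8+11) = Beta(4.2, 13.8).
After batch 2: Beta(4.2+14, 13.8+8) = Beta(18.2, 21.8).
Posterior mean = α/(α+β) = 18.2/40.0 = 0.4550.

0.4550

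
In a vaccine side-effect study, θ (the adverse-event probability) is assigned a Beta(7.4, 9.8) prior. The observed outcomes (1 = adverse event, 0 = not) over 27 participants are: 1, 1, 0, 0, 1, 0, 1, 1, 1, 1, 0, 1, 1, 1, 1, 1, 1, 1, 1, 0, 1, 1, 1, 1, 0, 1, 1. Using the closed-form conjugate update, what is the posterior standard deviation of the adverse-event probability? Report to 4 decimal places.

0.0713

The Beta prior is conjugate to a Binomial/Bernoulli likelihood; the update adds successes to α and failures to β.
Posterior: Beta(α+k, β+n−k) = Beta(7.4+21, 9.8+6) = Beta(28.4, 15.8).
Var = αβ/((α+β)²(α+β+1)) = 28.4·15.8/(44.2²·45.2) = 0.00508151; SD = √0.00508151 = 0.0713.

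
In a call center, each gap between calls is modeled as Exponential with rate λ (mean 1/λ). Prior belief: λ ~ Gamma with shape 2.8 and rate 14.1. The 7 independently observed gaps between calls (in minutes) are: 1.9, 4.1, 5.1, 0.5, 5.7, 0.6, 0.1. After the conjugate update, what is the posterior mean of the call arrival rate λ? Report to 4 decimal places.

0.3053

With a Gamma(shape α, rate β) prior on the exponential rate λ, the posterior after n observations with total T = Σxᵢ is Gamma(α+n, β+T).
Sum of observations T = 18.0 minutes; n = 7.
Posterior: Gamma(2.8+7, 14.1+18.0) = Gamma(9.8, 32.1).
Posterior mean of λ = α/β = 9.8/32.1 = 0.3053.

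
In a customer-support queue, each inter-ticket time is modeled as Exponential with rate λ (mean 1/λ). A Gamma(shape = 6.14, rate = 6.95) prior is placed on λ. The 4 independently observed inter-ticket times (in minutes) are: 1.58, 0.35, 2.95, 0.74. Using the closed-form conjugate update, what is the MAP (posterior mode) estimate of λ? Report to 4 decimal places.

With a Gamma(shape α, rate β) prior on the exponential rate λ, the posterior after n observations with total T = Σxᵢ is Gamma(α+n, β+T).
Sum of observations T = 5.62 minutes; n = 4.
Posterior: Gamma(6.14+4, 6.95+5.62) = Gamma(10.14, 12.57).
Mode = (α−1)/β = 0.7271.

0.7271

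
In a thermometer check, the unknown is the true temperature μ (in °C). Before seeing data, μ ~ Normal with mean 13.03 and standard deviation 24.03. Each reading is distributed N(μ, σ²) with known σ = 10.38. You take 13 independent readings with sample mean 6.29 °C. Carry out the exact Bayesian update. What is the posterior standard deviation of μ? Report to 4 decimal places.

For Normal data with known variance σ², a Normal(μ₀, σ₀²) prior on μ is conjugate. Posterior precision = 1/σ₀² + n/σ²; posterior mean is the precision-weighted average of μ₀ and x̄.
σ₀² = 24.03² = 577.4409, σ² = 10.38² = 107.7444; σ² + n·σ₀² = 107.7444 + 13·577.4409 = 7614.4761.
Posterior precision = 1/σ₀² + n/σ² = 1/577.4409 + 13/107.7444 = (σ² + n·σ₀²)/(σ₀²σ²) = 7614.4761/(577.4409·107.7444); posterior variance σₙ² = σ₀²σ²/(σ² + n·σ₀²) = 577.4409·107.7444/7614.4761 = 8.170756.
Posterior SD = √σₙ² = √(577.4409·107.7444/7614.4761) = 2.8585.

2.8585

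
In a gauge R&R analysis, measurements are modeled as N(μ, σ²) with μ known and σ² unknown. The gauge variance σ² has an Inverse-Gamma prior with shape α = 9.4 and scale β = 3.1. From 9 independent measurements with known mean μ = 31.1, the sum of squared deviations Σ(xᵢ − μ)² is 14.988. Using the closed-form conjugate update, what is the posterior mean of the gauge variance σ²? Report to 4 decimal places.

0.8212

With known mean μ and an Inverse-Gamma(α, β) prior on σ², the Normal likelihood is conjugate: posterior is Inv-Gamma(α + n/2, β + Σ(xᵢ−μ)²/2).
Posterior: Inv-Gamma(9.4 + 9/2, 3.1 + 14.988/2) = Inv-Gamma(13.90, 10.5940).
E[σ²|data] = β/(α−1) = 10.5940/12.90 = 0.8212.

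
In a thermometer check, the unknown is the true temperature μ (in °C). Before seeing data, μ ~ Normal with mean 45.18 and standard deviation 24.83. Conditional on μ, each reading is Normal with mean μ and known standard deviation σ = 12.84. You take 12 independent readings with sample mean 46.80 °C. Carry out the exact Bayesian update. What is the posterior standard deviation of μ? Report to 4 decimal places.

3.6660

For Normal data with known variance σ², a Normal(μ₀, σ₀²) prior on μ is conjugate. Posterior precision = 1/σ₀² + n/σ²; posterior mean is the precision-weighted average of μ₀ and x̄.
σ₀² = 24.83² = 616.5289, σ² = 12.84² = 164.8656; σ² + n·σ₀² = 164.8656 + 12·616.5289 = 7563.2124.
Posterior precision = 1/σ₀² + n/σ² = 1/616.5289 + 12/164.8656 = (σ² + n·σ₀²)/(σ₀²σ²) = 7563.2124/(616.5289·164.8656); posterior variance σₙ² = σ₀²σ²/(σ² + n·σ₀²) = 616.5289·164.8656/7563.2124 = 13.439317.
Posterior SD = √σₙ² = √(616.5289·164.8656/7563.2124) = 3.6660.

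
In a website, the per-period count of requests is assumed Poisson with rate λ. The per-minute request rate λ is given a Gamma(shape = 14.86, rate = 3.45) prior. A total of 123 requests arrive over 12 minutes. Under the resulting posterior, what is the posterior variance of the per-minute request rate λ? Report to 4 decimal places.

0.5775

With a Gamma(shape α, rate β) prior, the Poisson likelihood is conjugate: the posterior is Gamma(α + ΣXᵢ, β + n).
Posterior: Gamma(α+S, β+n) = Gamma(14.86+123, 3.45+12) = Gamma(137.86, 15.45).
Var = α/β² = 137.86/15.45² = 0.5775.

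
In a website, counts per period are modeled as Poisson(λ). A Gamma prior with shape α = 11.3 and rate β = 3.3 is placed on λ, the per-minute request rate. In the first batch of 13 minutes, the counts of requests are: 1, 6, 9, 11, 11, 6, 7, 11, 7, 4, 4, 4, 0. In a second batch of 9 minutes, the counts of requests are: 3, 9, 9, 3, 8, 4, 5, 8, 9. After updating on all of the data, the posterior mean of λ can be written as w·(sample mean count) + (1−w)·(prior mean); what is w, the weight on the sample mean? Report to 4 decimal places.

0.8696

With a Gamma(shape α, rate β) prior, the Poisson likelihood is conjugate: the posterior is Gamma(α + ΣXᵢ, β + n).
Total number of minutes: n = 13 + 9 = 22.
Posterior mean = (α₀+S)/(β₀+n) = [n/(β₀+n)]·(S/n) + [β₀/(β₀+n)]·(α₀/β₀), so only n and β₀ enter the weight.
Weight on data w = n/(β₀+n) = 22/(3.3+22) = 22/25.3 = 0.8696.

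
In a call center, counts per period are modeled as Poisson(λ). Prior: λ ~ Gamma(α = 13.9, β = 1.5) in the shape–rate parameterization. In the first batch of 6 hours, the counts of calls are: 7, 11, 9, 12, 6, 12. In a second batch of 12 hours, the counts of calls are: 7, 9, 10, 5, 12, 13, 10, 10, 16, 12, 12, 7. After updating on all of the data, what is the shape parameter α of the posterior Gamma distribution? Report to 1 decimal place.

With a Gamma(shape α, rate β) prior, the Poisson likelihood is conjugate: the posterior is Gamma(α + ΣXᵢ, β + n).
Batch 1: sum of counts S = 57 over n = 6 hours.
After batch 1: Gamma(α+S, β+n) = Gamma(13.9+57, 1.5+6) = Gamma(70.9, 7.5).
Batch 2: sum of counts S = 123 over n = 12 hours.
After batch 2: Gamma(α+S, β+n) = Gamma(70.9+123, 7.5+12) = Gamma(193.9, 19.5).
Posterior α = 193.9.

193.9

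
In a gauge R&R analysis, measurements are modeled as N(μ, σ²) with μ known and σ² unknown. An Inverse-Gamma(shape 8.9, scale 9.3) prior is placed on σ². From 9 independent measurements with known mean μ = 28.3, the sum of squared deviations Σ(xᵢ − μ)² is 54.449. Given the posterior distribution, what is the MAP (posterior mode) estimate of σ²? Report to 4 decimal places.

2.5364

With known mean μ and an Inverse-Gamma(α, β) prior on σ², the Normal likelihood is conjugate: posterior is Inv-Gamma(α + n/2, β + Σ(xᵢ−μ)²/2).
Posterior: Inv-Gamma(8.9 + 9/2, 9.3 + 54.449/2) = Inv-Gamma(13.40, 36.5245).
Mode = β/(α+1) = 36.5245/14.40 = 2.5364.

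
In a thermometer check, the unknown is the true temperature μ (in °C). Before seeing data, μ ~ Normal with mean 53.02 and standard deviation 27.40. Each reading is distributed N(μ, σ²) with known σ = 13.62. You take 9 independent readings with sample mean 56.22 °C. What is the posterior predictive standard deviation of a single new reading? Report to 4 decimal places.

For Normal data with known variance σ², a Normal(μ₀, σ₀²) prior on μ is conjugate. Posterior precision = 1/σ₀² + n/σ²; posterior mean is the precision-weighted average of μ₀ and x̄.
σ₀² = 27.40² = 750.76, σ² = 13.62² = 185.5044; σ² + n·σ₀² = 185.5044 + 9·750.76 = 6942.3444.
Posterior precision = 1/σ₀² + n/σ² = 1/750.76 + 9/185.5044 = (σ² + n·σ₀²)/(σ₀²σ²) = 6942.3444/(750.76·185.5044); posterior variance σₙ² = σ₀²σ²/(σ² + n·σ₀²) = 750.76·185.5044/6942.3444 = 20.060843.
Predictive variance for one new observation = σₙ² + σ² = 750.76·185.5044/6942.3444 + 185.5044 = σ²·(σ₀² + 6942.3444)/6942.3444 = 185.5044·7693.1044/6942.3444 = 205.565243; SD = √(185.5044·7693.1044/6942.3444) = 14.3375.

14.3375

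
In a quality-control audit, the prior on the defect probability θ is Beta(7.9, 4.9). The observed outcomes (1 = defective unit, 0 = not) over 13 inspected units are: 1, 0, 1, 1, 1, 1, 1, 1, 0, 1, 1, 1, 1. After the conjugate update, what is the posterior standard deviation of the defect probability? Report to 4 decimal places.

0.0855

The Beta prior is conjugate to a Binomial/Bernoulli likelihood; the update adds successes to α and failures to β.
Posterior: Beta(α+k, β+n−k) = Beta(7.9+11, 4.9+2) = Beta(18.9, 6.9).
Var = αβ/((α+β)²(α+β+1)) = 18.9·6.9/(25.8²·26.8) = 0.00731033; SD = √0.00731033 = 0.0855.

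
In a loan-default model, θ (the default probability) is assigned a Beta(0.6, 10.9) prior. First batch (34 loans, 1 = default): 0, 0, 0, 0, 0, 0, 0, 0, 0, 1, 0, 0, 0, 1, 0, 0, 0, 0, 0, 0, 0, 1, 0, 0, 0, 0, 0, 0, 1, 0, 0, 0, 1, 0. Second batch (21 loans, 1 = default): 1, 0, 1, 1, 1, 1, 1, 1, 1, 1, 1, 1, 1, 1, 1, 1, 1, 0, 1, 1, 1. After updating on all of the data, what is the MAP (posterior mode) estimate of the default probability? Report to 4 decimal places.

0.3659

The Beta prior is conjugate to a Binomial/Bernoulli likelihood; the update adds successes to α and failures to β.
After batch 1: Beta(0.6+5, 10.9+29) = Beta(5.6, 39.9).
After batch 2: Beta(5.6+19, 39.9+2) = Beta(24.6, 41.9).
Mode of Beta(a,b) for a,b>1 is (a−1)/(a+b−2) = 23.6/64.5 = 0.3659.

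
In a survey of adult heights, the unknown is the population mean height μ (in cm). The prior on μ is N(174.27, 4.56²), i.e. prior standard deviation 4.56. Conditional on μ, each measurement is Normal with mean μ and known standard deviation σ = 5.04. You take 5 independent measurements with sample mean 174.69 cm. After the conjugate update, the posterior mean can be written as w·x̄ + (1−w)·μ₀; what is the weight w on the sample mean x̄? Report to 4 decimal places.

0.8037

For Normal data with known variance σ², a Normal(μ₀, σ₀²) prior on μ is conjugate. Posterior precision = 1/σ₀² + n/σ²; posterior mean is the precision-weighted average of μ₀ and x̄.
σ₀² = 4.56² = 20.7936, σ² = 5.04² = 25.4016. Prior precision 1/σ₀² = 1/20.7936; data precision n/σ² = 5/25.4016.
w = (n/σ²)/(1/σ₀² + n/σ²) = n·σ₀²/(σ² + n·σ₀²) = 5·20.7936/(25.4016 + 5·20.7936) = 103.968/129.3696 = 0.8037.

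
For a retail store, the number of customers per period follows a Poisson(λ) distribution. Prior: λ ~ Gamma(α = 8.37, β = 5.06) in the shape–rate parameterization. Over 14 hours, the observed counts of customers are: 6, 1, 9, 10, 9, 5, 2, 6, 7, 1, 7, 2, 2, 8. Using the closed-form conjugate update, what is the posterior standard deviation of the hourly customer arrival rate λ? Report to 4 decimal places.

0.4791

With a Gamma(shape α, rate β) prior, the Poisson likelihood is conjugate: the posterior is Gamma(α + ΣXᵢ, β + n).
Sum of counts S = 75 over n = 14 hours.
Posterior: Gamma(α+S, β+n) = Gamma(8.37+75, 5.06+14) = Gamma(83.37, 19.06).
SD = √α/β = √83.37/19.06 = 0.4791.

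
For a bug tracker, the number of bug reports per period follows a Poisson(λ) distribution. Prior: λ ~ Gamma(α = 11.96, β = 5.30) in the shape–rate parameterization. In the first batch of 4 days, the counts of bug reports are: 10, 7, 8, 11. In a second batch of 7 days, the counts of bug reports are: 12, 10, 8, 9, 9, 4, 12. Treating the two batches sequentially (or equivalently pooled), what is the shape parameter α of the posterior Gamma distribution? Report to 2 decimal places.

With a Gamma(shape α, rate β) prior, the Poisson likelihood is conjugate: the posterior is Gamma(α + ΣXᵢ, β + n).
Batch 1: sum of counts S = 36 over n = 4 days.
After batch 1: Gamma(α+S, β+n) = Gamma(11.96+36, 5.30+4) = Gamma(47.96, 9.30).
Batch 2: sum of counts S = 64 over n = 7 days.
After batch 2: Gamma(α+S, β+n) = Gamma(47.96+64, 9.30+7) = Gamma(111.96, 16.30).
Posterior α = 111.96.

111.96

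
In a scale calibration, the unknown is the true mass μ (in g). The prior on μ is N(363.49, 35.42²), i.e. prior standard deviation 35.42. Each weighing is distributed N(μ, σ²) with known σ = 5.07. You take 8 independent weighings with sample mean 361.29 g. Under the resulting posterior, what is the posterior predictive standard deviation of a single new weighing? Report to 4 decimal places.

5.3768

For Normal data with known variance σ², a Normal(μ₀, σ₀²) prior on μ is conjugate. Posterior precision = 1/σ₀² + n/σ²; posterior mean is the precision-weighted average of μ₀ and x̄.
σ₀² = 35.42² = 1254.5764, σ² = 5.07² = 25.7049; σ² + n·σ₀² = 25.7049 + 8·1254.5764 = 10062.3161.
Posterior precision = 1/σ₀² + n/σ² = 1/1254.5764 + 8/25.7049 = (σ² + n·σ₀²)/(σ₀²σ²) = 10062.3161/(1254.5764·25.7049); posterior variance σₙ² = σ₀²σ²/(σ² + n·σ₀²) = 1254.5764·25.7049/10062.3161 = 3.204904.
Predictive variance for one new observation = σₙ² + σ² = 1254.5764·25.7049/10062.3161 + 25.7049 = σ²·(σ₀² + 10062.3161)/10062.3161 = 25.7049·11316.8925/10062.3161 = 28.909804; SD = √(25.7049·11316.8925/10062.3161) = 5.3768.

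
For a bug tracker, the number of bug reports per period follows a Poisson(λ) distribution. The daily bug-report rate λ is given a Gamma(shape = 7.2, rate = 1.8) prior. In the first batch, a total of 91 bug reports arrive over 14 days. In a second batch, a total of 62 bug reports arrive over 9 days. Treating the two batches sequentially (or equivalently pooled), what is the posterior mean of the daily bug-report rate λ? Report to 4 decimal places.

6.4597

With a Gamma(shape α, rate β) prior, the Poisson likelihood is conjugate: the posterior is Gamma(α + ΣXᵢ, β + n).
After batch 1: Gamma(α+S, β+n) = Gamma(7.2+91, 1.8+14) = Gamma(98.2, 15.8).
After batch 2: Gamma(α+S, β+n) = Gamma(98.2+62, 15.8+9) = Gamma(160.2, 24.8).
Posterior mean = α/β = 160.2/24.8 = 6.4597.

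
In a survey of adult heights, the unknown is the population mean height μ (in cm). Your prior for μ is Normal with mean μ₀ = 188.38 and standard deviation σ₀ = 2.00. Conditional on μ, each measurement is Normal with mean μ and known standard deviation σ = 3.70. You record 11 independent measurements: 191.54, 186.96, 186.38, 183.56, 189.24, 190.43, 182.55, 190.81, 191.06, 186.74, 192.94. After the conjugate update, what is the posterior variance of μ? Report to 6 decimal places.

0.949211

For Normal data with known variance σ², a Normal(μ₀, σ₀²) prior on μ is conjugate. Posterior precision = 1/σ₀² + n/σ²; posterior mean is the precision-weighted average of μ₀ and x̄.
σ₀² = 2.00² = 4, σ² = 3.70² = 13.69; σ² + n·σ₀² = 13.69 + 11·4 = 57.69.
Posterior precision = 1/σ₀² + n/σ² = 1/4 + 11/13.69 = (σ² + n·σ₀²)/(σ₀²σ²) = 57.69/(4·13.69); posterior variance σₙ² = σ₀²σ²/(σ² + n·σ₀²) = 4·13.69/57.69 = 0.949211.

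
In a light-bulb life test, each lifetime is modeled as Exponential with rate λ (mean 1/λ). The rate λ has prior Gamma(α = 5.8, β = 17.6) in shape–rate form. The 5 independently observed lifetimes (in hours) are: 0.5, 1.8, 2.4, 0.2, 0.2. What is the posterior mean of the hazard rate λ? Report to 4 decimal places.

0.4758

With a Gamma(shape α, rate β) prior on the exponential rate λ, the posterior after n observations with total T = Σxᵢ is Gamma(α+n, β+T).
Sum of observations T = 5.1 hours; n = 5.
Posterior: Gamma(5.8+5, 17.6+5.1) = Gamma(10.8, 22.7).
Posterior mean of λ = α/β = 10.8/22.7 = 0.4758.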